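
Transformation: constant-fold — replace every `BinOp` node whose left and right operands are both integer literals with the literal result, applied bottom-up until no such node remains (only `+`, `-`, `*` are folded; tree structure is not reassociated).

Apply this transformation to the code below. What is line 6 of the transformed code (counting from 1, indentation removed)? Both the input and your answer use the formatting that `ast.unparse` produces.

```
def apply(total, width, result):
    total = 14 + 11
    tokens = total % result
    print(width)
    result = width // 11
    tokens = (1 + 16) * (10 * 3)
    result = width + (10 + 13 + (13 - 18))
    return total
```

tokens = 510

Transformed code:
def apply(total, width, result):
    total = 25
    tokens = total % result
    print(width)
    result = width // 11
    tokens = 510
    result = width + 18
    return total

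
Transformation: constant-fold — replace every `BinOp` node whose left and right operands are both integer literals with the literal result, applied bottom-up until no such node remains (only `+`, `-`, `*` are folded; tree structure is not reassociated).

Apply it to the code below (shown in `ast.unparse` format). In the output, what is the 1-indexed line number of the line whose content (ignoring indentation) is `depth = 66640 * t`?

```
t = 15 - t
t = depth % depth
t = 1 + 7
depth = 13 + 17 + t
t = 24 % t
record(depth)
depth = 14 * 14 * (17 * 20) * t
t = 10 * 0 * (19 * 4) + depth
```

Transformed code:
t = 15 - t
t = depth % depth
t = 8
depth = 30 + t
t = 24 % t
record(depth)
depth = 66640 * t
t = 0 + depth

7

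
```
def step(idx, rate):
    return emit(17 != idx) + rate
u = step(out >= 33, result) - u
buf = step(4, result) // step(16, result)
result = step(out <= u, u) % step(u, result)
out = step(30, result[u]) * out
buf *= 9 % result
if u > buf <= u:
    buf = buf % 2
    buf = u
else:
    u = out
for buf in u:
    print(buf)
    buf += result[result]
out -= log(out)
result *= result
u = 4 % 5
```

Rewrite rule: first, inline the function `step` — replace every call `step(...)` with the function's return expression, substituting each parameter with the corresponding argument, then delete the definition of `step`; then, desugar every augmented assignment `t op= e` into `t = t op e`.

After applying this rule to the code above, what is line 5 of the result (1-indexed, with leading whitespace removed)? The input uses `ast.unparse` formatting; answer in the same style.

buf = buf * (9 % result)

Transformed code:
u = emit(17 != (out >= 33)) + result - u
buf = (emit(17 != 4) + result) // (emit(17 != 16) + result)
result = (emit(17 != (out <= u)) + u) % (emit(17 != u) + result)
out = (emit(17 != 30) + result[u]) * out
buf = buf * (9 % result)
if u > buf <= u:
    buf = buf % 2
    buf = u
else:
    u = out
for buf in u:
    print(buf)
    buf = buf + result[result]
out = out - log(out)
result = result * result
u = 4 % 5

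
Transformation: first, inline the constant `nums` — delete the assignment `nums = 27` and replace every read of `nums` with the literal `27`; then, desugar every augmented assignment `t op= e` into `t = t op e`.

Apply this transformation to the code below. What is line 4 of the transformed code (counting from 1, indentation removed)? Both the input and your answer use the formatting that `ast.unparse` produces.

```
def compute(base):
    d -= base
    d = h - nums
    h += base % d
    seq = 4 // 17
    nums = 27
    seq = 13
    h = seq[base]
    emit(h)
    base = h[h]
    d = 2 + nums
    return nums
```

Transformed code:
def compute(base):
    d = d - base
    d = h - 27
    h = h + base % d
    seq = 4 // 17
    seq = 13
    h = seq[base]
    emit(h)
    base = h[h]
    d = 2 + 27
    return 27

h = h + base % d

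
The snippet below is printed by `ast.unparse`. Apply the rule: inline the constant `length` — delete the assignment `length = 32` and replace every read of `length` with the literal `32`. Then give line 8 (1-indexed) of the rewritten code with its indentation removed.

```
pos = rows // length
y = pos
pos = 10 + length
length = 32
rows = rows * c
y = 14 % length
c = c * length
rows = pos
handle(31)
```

handle(31)

Transformed code:
pos = rows // 32
y = pos
pos = 10 + 32
rows = rows * c
y = 14 % 32
c = c * 32
rows = pos
handle(31)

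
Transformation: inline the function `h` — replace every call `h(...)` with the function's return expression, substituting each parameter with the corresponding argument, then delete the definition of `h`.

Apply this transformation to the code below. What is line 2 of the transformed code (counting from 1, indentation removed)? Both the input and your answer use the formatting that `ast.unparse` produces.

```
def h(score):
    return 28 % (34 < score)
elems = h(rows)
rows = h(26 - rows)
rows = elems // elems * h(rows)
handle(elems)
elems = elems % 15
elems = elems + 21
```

rows = 28 % (34 < 26 - rows)

Transformed code:
elems = 28 % (34 < rows)
rows = 28 % (34 < 26 - rows)
rows = elems // elems * (28 % (34 < rows))
handle(elems)
elems = elems % 15
elems = elems + 21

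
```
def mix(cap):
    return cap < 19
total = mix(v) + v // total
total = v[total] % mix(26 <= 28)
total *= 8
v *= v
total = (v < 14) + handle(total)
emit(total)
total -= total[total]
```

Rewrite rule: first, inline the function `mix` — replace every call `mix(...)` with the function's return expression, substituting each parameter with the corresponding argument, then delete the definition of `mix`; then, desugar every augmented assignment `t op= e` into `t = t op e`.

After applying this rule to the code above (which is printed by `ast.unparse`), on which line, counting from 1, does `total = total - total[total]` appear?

Transformed code:
total = (v < 19) + v // total
total = v[total] % ((26 <= 28) < 19)
total = total * 8
v = v * v
total = (v < 14) + handle(total)
emit(total)
total = total - total[total]

7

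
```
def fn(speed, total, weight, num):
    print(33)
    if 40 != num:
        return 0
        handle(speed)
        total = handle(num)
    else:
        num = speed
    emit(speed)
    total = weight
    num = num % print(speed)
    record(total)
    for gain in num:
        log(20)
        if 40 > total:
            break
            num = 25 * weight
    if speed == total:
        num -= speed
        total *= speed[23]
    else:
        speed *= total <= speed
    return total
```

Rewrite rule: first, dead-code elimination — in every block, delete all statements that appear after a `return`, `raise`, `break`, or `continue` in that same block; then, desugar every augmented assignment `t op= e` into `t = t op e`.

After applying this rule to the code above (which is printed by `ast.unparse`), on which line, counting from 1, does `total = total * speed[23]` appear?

Transformed code:
def fn(speed, total, weight, num):
    print(33)
    if 40 != num:
        return 0
    else:
        num = speed
    emit(speed)
    total = weight
    num = num % print(speed)
    record(total)
    for gain in num:
        log(20)
        if 40 > total:
            break
    if speed == total:
        num = num - speed
        total = total * speed[23]
    else:
        speed = speed * (total <= speed)
    return total

17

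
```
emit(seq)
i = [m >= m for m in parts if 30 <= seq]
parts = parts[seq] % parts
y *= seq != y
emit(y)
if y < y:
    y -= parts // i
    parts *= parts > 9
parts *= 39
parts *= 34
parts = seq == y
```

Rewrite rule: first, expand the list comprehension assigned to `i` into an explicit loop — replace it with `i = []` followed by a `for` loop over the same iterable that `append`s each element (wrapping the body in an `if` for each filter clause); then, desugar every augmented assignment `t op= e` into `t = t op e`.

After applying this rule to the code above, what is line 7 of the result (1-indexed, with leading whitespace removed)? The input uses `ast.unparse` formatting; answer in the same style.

y = y * (seq != y)

Transformed code:
emit(seq)
i = []
for m in parts:
    if 30 <= seq:
        i.append(m >= m)
parts = parts[seq] % parts
y = y * (seq != y)
emit(y)
if y < y:
    y = y - parts // i
    parts = parts * (parts > 9)
parts = parts * 39
parts = parts * 34
parts = seq == y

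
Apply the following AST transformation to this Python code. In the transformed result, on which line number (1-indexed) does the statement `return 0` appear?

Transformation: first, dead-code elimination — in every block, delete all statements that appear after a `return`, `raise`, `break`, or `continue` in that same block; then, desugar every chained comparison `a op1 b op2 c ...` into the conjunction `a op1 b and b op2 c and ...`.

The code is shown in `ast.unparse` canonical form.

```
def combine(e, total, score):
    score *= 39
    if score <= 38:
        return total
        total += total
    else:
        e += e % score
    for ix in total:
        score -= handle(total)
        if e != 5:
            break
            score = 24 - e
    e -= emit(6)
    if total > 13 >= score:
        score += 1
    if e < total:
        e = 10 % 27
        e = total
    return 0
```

Transformed code:
def combine(e, total, score):
    score *= 39
    if score <= 38:
        return total
    else:
        e += e % score
    for ix in total:
        score -= handle(total)
        if e != 5:
            break
    e -= emit(6)
    if total > 13 and 13 >= score:
        score += 1
    if e < total:
        e = 10 % 27
        e = total
    return 0

17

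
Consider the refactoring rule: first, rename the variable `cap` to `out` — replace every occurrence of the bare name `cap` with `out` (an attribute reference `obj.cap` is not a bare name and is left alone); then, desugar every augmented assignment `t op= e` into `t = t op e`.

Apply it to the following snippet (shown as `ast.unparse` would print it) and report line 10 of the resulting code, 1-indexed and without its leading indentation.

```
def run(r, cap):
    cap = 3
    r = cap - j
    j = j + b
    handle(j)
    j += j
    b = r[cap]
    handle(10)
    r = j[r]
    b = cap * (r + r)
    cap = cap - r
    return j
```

Transformed code:
def run(r, out):
    out = 3
    r = out - j
    j = j + b
    handle(j)
    j = j + j
    b = r[out]
    handle(10)
    r = j[r]
    b = out * (r + r)
    out = out - r
    return j

b = out * (r + r)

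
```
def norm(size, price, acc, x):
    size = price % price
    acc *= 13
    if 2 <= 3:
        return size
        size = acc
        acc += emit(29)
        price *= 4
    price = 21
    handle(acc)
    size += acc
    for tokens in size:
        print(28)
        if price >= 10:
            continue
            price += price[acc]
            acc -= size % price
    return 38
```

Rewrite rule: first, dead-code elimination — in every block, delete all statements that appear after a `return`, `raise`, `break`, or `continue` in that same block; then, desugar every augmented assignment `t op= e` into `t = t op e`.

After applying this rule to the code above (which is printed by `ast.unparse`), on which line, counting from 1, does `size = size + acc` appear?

Transformed code:
def norm(size, price, acc, x):
    size = price % price
    acc = acc * 13
    if 2 <= 3:
        return size
    price = 21
    handle(acc)
    size = size + acc
    for tokens in size:
        print(28)
        if price >= 10:
            continue
    return 38

8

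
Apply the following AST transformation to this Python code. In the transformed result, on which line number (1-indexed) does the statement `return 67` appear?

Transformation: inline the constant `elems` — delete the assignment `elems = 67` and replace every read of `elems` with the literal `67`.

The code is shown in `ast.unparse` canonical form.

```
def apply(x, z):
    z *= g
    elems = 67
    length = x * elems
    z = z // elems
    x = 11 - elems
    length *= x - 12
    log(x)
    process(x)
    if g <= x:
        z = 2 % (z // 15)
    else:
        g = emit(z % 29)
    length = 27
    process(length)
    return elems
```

Transformed code:
def apply(x, z):
    z *= g
    length = x * 67
    z = z // 67
    x = 11 - 67
    length *= x - 12
    log(x)
    process(x)
    if g <= x:
        z = 2 % (z // 15)
    else:
        g = emit(z % 29)
    length = 27
    process(length)
    return 67

15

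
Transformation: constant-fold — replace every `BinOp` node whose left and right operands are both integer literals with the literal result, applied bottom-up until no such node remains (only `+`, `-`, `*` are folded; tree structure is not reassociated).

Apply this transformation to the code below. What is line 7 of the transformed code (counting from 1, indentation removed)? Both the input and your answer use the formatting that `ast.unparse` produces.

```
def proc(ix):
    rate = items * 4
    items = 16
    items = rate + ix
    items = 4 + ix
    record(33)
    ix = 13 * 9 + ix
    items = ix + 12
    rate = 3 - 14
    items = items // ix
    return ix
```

Transformed code:
def proc(ix):
    rate = items * 4
    items = 16
    items = rate + ix
    items = 4 + ix
    record(33)
    ix = 117 + ix
    items = ix + 12
    rate = -11
    items = items // ix
    return ix

ix = 117 + ix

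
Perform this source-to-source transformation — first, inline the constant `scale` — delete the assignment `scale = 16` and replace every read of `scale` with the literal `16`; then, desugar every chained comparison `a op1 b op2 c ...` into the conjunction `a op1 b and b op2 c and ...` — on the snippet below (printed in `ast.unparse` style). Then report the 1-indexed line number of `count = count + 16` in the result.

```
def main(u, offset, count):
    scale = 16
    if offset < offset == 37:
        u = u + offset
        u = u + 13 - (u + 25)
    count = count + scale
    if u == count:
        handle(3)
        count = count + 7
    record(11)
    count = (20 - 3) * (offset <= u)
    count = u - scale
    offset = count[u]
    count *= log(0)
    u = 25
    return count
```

5

Transformed code:
def main(u, offset, count):
    if offset < offset and offset == 37:
        u = u + offset
        u = u + 13 - (u + 25)
    count = count + 16
    if u == count:
        handle(3)
        count = count + 7
    record(11)
    count = (20 - 3) * (offset <= u)
    count = u - 16
    offset = count[u]
    count *= log(0)
    u = 25
    return count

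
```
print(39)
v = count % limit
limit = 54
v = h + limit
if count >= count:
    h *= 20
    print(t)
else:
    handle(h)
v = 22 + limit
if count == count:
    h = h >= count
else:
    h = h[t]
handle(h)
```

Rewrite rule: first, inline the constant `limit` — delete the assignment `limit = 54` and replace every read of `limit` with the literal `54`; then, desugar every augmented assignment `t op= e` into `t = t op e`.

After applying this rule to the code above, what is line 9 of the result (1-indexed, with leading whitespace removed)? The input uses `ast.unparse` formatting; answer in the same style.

Transformed code:
print(39)
v = count % 54
v = h + 54
if count >= count:
    h = h * 20
    print(t)
else:
    handle(h)
v = 22 + 54
if count == count:
    h = h >= count
else:
    h = h[t]
handle(h)

v = 22 + 54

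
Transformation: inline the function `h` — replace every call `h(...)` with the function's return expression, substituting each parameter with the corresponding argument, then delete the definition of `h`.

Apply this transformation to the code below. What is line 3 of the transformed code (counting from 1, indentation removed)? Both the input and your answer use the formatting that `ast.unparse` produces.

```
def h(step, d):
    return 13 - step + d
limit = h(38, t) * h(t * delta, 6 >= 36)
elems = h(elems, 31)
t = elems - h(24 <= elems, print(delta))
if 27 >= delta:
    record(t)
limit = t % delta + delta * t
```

t = elems - (13 - (24 <= elems) + print(delta))

Transformed code:
limit = (13 - 38 + t) * (13 - t * delta + (6 >= 36))
elems = 13 - elems + 31
t = elems - (13 - (24 <= elems) + print(delta))
if 27 >= delta:
    record(t)
limit = t % delta + delta * t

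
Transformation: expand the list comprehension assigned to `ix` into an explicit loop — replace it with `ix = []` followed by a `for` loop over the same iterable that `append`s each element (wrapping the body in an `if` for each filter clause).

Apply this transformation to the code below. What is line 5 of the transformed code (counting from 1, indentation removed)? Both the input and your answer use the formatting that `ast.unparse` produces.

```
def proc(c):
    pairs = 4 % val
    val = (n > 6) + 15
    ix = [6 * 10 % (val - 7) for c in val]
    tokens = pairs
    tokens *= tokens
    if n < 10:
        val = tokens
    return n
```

for c in val:

Transformed code:
def proc(c):
    pairs = 4 % val
    val = (n > 6) + 15
    ix = []
    for c in val:
        ix.append(6 * 10 % (val - 7))
    tokens = pairs
    tokens *= tokens
    if n < 10:
        val = tokens
    return n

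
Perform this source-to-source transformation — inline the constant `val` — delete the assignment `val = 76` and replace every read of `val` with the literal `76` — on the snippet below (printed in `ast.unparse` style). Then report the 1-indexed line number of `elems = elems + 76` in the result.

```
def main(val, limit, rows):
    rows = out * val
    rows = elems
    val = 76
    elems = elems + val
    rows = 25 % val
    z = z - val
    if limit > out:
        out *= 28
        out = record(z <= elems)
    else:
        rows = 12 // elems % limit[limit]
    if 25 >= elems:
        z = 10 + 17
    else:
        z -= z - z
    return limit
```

4

Transformed code:
def main(val, limit, rows):
    rows = out * 76
    rows = elems
    elems = elems + 76
    rows = 25 % 76
    z = z - 76
    if limit > out:
        out *= 28
        out = record(z <= elems)
    else:
        rows = 12 // elems % limit[limit]
    if 25 >= elems:
        z = 10 + 17
    else:
        z -= z - z
    return limit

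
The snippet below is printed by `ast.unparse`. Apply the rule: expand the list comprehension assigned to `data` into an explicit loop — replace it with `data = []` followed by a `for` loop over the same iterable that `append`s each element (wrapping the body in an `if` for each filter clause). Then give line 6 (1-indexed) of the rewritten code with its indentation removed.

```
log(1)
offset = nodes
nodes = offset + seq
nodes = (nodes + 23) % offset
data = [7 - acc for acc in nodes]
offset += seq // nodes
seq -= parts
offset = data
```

Transformed code:
log(1)
offset = nodes
nodes = offset + seq
nodes = (nodes + 23) % offset
data = []
for acc in nodes:
    data.append(7 - acc)
offset += seq // nodes
seq -= parts
offset = data

for acc in nodes:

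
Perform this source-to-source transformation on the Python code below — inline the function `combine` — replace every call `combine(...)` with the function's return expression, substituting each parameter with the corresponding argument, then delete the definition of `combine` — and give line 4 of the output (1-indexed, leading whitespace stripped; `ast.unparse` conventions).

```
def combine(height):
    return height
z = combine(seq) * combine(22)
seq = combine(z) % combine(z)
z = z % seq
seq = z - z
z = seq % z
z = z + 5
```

Transformed code:
z = seq * 22
seq = z % z
z = z % seq
seq = z - z
z = seq % z
z = z + 5

seq = z - z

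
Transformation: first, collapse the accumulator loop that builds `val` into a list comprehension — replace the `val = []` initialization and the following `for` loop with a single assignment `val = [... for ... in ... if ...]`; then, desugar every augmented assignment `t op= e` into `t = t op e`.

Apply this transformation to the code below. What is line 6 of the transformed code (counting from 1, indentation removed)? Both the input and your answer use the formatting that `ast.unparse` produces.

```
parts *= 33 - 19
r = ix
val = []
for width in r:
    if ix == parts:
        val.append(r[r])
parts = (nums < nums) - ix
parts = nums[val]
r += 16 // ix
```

Transformed code:
parts = parts * (33 - 19)
r = ix
val = [r[r] for width in r if ix == parts]
parts = (nums < nums) - ix
parts = nums[val]
r = r + 16 // ix

r = r + 16 // ix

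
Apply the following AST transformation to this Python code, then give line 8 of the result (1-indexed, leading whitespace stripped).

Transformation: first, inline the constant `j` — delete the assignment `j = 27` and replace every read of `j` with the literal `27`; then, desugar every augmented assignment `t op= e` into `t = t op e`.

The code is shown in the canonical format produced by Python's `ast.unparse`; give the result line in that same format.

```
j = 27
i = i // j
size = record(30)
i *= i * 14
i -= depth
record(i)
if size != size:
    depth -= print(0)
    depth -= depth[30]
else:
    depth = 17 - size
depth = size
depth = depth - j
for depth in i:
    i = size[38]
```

Transformed code:
i = i // 27
size = record(30)
i = i * (i * 14)
i = i - depth
record(i)
if size != size:
    depth = depth - print(0)
    depth = depth - depth[30]
else:
    depth = 17 - size
depth = size
depth = depth - 27
for depth in i:
    i = size[38]

depth = depth - depth[30]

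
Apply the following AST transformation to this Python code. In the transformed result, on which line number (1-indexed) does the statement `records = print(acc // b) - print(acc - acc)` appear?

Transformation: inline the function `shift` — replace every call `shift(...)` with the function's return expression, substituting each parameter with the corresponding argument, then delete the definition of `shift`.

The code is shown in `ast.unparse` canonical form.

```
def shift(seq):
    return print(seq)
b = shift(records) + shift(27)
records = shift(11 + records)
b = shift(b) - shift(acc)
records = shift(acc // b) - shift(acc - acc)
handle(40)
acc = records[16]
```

4

Transformed code:
b = print(records) + print(27)
records = print(11 + records)
b = print(b) - print(acc)
records = print(acc // b) - print(acc - acc)
handle(40)
acc = records[16]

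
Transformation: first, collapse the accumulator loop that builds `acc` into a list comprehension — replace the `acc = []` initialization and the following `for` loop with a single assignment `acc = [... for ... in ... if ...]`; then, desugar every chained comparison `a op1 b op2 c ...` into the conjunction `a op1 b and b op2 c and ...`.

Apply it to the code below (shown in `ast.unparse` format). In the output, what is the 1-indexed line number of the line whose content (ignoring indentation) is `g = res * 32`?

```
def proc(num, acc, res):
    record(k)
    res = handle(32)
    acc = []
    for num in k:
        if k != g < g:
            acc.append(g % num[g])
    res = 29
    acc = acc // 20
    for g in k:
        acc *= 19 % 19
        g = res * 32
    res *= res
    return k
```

Transformed code:
def proc(num, acc, res):
    record(k)
    res = handle(32)
    acc = [g % num[g] for num in k if k != g and g < g]
    res = 29
    acc = acc // 20
    for g in k:
        acc *= 19 % 19
        g = res * 32
    res *= res
    return k

9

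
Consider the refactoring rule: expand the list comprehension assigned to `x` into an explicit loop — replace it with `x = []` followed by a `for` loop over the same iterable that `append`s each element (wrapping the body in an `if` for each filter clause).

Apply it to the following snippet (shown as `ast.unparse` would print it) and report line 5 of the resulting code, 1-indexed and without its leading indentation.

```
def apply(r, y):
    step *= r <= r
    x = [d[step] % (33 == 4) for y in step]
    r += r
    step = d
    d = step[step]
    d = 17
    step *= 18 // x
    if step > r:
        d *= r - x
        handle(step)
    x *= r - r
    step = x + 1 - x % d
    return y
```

Transformed code:
def apply(r, y):
    step *= r <= r
    x = []
    for y in step:
        x.append(d[step] % (33 == 4))
    r += r
    step = d
    d = step[step]
    d = 17
    step *= 18 // x
    if step > r:
        d *= r - x
        handle(step)
    x *= r - r
    step = x + 1 - x % d
    return y

x.append(d[step] % (33 == 4))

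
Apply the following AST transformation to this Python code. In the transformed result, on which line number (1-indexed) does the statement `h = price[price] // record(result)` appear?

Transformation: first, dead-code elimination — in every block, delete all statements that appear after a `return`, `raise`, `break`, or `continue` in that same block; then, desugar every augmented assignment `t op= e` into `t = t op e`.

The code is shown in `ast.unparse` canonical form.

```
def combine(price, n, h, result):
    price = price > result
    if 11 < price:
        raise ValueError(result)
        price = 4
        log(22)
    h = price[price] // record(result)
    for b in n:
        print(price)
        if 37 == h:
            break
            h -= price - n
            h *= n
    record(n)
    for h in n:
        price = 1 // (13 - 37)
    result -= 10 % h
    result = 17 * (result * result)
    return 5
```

5

Transformed code:
def combine(price, n, h, result):
    price = price > result
    if 11 < price:
        raise ValueError(result)
    h = price[price] // record(result)
    for b in n:
        print(price)
        if 37 == h:
            break
    record(n)
    for h in n:
        price = 1 // (13 - 37)
    result = result - 10 % h
    result = 17 * (result * result)
    return 5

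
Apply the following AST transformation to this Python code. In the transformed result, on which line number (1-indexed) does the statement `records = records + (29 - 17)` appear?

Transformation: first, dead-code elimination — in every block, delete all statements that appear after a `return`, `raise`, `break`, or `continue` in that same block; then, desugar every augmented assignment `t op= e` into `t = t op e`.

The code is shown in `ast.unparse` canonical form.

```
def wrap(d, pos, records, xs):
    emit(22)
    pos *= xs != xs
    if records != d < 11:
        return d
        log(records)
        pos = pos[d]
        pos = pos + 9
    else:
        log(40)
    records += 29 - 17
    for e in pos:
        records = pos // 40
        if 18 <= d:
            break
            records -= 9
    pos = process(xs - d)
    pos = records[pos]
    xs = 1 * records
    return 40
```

8

Transformed code:
def wrap(d, pos, records, xs):
    emit(22)
    pos = pos * (xs != xs)
    if records != d < 11:
        return d
    else:
        log(40)
    records = records + (29 - 17)
    for e in pos:
        records = pos // 40
        if 18 <= d:
            break
    pos = process(xs - d)
    pos = records[pos]
    xs = 1 * records
    return 40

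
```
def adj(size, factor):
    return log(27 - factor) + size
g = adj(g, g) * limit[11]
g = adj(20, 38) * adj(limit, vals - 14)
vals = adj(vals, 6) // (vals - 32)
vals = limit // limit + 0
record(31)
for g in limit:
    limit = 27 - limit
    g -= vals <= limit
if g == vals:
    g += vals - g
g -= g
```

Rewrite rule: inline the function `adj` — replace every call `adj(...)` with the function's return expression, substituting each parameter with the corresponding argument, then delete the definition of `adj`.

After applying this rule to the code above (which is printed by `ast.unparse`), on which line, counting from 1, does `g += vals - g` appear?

Transformed code:
g = (log(27 - g) + g) * limit[11]
g = (log(27 - 38) + 20) * (log(27 - (vals - 14)) + limit)
vals = (log(27 - 6) + vals) // (vals - 32)
vals = limit // limit + 0
record(31)
for g in limit:
    limit = 27 - limit
    g -= vals <= limit
if g == vals:
    g += vals - g
g -= g

10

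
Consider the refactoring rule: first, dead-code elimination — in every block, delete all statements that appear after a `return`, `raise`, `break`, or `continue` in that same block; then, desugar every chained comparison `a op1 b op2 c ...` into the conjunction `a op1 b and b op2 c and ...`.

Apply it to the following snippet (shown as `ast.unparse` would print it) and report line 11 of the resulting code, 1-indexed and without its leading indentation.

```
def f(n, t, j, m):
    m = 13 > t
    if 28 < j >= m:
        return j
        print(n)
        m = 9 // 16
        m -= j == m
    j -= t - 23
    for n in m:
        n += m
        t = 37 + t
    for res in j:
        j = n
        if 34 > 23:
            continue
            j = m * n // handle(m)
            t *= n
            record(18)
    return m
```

if 34 > 23:

Transformed code:
def f(n, t, j, m):
    m = 13 > t
    if 28 < j and j >= m:
        return j
    j -= t - 23
    for n in m:
        n += m
        t = 37 + t
    for res in j:
        j = n
        if 34 > 23:
            continue
    return m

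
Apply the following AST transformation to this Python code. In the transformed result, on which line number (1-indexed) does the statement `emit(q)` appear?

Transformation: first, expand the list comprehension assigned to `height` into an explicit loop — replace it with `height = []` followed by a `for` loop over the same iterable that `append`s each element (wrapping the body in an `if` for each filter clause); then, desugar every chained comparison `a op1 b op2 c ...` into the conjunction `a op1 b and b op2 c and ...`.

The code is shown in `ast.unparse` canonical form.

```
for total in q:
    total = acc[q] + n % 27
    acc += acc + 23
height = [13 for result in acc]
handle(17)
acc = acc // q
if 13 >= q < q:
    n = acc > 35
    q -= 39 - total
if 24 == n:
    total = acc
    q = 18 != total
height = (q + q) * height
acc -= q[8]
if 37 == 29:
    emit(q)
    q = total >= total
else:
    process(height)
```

Transformed code:
for total in q:
    total = acc[q] + n % 27
    acc += acc + 23
height = []
for result in acc:
    height.append(13)
handle(17)
acc = acc // q
if 13 >= q and q < q:
    n = acc > 35
    q -= 39 - total
if 24 == n:
    total = acc
    q = 18 != total
height = (q + q) * height
acc -= q[8]
if 37 == 29:
    emit(q)
    q = total >= total
else:
    process(height)

18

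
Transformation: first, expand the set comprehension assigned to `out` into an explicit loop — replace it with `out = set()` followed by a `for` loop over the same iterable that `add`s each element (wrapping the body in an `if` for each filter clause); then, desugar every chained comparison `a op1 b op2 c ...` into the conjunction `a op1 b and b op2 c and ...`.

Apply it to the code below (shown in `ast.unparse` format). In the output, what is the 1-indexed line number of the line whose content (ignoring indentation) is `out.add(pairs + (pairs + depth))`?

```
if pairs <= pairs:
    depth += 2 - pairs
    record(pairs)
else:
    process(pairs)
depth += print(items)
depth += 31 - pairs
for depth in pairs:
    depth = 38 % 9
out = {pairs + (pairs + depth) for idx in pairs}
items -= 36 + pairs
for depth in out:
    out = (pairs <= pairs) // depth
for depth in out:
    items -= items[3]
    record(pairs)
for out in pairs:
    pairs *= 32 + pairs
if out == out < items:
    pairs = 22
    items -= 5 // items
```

12

Transformed code:
if pairs <= pairs:
    depth += 2 - pairs
    record(pairs)
else:
    process(pairs)
depth += print(items)
depth += 31 - pairs
for depth in pairs:
    depth = 38 % 9
out = set()
for idx in pairs:
    out.add(pairs + (pairs + depth))
items -= 36 + pairs
for depth in out:
    out = (pairs <= pairs) // depth
for depth in out:
    items -= items[3]
    record(pairs)
for out in pairs:
    pairs *= 32 + pairs
if out == out and out < items:
    pairs = 22
    items -= 5 // items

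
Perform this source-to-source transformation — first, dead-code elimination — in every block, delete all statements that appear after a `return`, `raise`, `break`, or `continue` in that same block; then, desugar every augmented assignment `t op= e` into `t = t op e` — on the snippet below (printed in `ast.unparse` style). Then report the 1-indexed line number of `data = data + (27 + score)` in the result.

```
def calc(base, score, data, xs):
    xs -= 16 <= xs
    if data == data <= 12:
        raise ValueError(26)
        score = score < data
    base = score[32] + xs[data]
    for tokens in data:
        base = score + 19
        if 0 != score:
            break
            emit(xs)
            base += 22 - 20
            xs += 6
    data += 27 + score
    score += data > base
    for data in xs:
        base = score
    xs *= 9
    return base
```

Transformed code:
def calc(base, score, data, xs):
    xs = xs - (16 <= xs)
    if data == data <= 12:
        raise ValueError(26)
    base = score[32] + xs[data]
    for tokens in data:
        base = score + 19
        if 0 != score:
            break
    data = data + (27 + score)
    score = score + (data > base)
    for data in xs:
        base = score
    xs = xs * 9
    return base

10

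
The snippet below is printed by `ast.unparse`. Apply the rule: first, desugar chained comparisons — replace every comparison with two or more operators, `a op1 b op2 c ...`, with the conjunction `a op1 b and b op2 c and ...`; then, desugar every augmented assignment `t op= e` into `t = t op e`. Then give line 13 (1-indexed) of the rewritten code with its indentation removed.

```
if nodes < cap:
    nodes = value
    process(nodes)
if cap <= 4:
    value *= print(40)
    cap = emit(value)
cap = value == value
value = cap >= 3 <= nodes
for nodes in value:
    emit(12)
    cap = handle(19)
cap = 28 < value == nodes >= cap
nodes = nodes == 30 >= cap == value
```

nodes = nodes == 30 and 30 >= cap and (cap == value)

Transformed code:
if nodes < cap:
    nodes = value
    process(nodes)
if cap <= 4:
    value = value * print(40)
    cap = emit(value)
cap = value == value
value = cap >= 3 and 3 <= nodes
for nodes in value:
    emit(12)
    cap = handle(19)
cap = 28 < value and value == nodes and (nodes >= cap)
nodes = nodes == 30 and 30 >= cap and (cap == value)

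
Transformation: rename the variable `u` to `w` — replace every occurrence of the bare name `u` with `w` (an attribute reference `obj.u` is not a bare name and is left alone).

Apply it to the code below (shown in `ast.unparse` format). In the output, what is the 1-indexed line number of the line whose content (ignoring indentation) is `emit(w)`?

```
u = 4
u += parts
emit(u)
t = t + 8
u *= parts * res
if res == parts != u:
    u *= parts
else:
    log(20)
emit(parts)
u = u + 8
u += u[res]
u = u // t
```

3

Transformed code:
w = 4
w += parts
emit(w)
t = t + 8
w *= parts * res
if res == parts != w:
    w *= parts
else:
    log(20)
emit(parts)
w = w + 8
w += w[res]
w = w // t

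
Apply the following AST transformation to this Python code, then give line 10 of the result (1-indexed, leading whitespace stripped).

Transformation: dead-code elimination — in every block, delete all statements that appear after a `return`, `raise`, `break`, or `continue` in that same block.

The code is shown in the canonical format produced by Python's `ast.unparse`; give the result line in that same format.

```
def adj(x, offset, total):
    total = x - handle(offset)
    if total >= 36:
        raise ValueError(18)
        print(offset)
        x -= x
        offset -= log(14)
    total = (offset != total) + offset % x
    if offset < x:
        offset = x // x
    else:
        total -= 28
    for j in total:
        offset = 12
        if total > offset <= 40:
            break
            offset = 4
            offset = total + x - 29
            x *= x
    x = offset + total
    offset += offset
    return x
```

for j in total:

Transformed code:
def adj(x, offset, total):
    total = x - handle(offset)
    if total >= 36:
        raise ValueError(18)
    total = (offset != total) + offset % x
    if offset < x:
        offset = x // x
    else:
        total -= 28
    for j in total:
        offset = 12
        if total > offset <= 40:
            break
    x = offset + total
    offset += offset
    return x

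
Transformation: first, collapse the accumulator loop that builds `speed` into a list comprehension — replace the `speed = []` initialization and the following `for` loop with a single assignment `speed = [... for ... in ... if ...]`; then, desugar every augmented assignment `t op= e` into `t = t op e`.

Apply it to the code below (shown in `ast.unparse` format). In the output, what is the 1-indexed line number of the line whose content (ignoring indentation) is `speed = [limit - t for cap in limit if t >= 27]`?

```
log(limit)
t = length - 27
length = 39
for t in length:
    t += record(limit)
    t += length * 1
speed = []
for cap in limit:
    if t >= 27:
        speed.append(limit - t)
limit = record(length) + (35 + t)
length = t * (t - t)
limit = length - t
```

7

Transformed code:
log(limit)
t = length - 27
length = 39
for t in length:
    t = t + record(limit)
    t = t + length * 1
speed = [limit - t for cap in limit if t >= 27]
limit = record(length) + (35 + t)
length = t * (t - t)
limit = length - t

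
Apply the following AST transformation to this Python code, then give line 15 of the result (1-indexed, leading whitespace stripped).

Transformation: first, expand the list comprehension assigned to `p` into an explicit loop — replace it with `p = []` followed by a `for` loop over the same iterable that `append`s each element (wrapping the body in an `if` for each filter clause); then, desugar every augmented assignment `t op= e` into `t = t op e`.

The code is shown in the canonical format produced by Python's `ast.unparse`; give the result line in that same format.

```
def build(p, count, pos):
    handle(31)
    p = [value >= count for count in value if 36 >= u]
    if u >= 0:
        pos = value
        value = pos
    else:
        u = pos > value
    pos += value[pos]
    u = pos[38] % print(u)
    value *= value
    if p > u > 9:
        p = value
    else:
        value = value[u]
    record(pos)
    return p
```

if p > u > 9:

Transformed code:
def build(p, count, pos):
    handle(31)
    p = []
    for count in value:
        if 36 >= u:
            p.append(value >= count)
    if u >= 0:
        pos = value
        value = pos
    else:
        u = pos > value
    pos = pos + value[pos]
    u = pos[38] % print(u)
    value = value * value
    if p > u > 9:
        p = value
    else:
        value = value[u]
    record(pos)
    return p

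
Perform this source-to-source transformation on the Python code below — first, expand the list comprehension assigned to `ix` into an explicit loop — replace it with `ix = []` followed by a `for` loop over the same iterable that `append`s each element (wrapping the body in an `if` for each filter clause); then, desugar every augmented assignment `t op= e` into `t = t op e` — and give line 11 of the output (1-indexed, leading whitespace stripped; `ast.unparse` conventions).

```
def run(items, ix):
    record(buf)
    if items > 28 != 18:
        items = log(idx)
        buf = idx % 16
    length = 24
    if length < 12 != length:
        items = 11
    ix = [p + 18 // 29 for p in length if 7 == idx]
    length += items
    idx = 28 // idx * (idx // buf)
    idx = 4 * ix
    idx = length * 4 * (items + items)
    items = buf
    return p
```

Transformed code:
def run(items, ix):
    record(buf)
    if items > 28 != 18:
        items = log(idx)
        buf = idx % 16
    length = 24
    if length < 12 != length:
        items = 11
    ix = []
    for p in length:
        if 7 == idx:
            ix.append(p + 18 // 29)
    length = length + items
    idx = 28 // idx * (idx // buf)
    idx = 4 * ix
    idx = length * 4 * (items + items)
    items = buf
    return p

if 7 == idx:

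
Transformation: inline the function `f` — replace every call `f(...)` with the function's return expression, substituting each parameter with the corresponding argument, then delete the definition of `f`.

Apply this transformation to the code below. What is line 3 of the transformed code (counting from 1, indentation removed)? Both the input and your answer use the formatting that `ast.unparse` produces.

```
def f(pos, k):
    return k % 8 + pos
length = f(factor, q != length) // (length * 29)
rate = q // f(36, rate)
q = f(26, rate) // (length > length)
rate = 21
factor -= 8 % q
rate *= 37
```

q = (rate % 8 + 26) // (length > length)

Transformed code:
length = ((q != length) % 8 + factor) // (length * 29)
rate = q // (rate % 8 + 36)
q = (rate % 8 + 26) // (length > length)
rate = 21
factor -= 8 % q
rate *= 37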